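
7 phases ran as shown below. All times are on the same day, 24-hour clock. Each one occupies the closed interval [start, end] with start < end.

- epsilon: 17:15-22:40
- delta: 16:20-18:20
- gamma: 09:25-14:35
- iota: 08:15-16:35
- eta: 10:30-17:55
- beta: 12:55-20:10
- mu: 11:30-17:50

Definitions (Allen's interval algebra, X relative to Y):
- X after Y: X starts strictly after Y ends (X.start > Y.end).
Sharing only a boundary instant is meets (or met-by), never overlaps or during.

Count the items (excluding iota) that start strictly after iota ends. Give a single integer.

Target iota = [08:15, 16:35].
beta [12:55, 20:10] → overlapped-by → no.
delta [16:20, 18:20] → overlapped-by → no.
epsilon [17:15, 22:40] → after → counts.
eta [10:30, 17:55] → overlapped-by → no.
gamma [09:25, 14:35] → during → no.
mu [11:30, 17:50] → overlapped-by → no.
Total: 1.

1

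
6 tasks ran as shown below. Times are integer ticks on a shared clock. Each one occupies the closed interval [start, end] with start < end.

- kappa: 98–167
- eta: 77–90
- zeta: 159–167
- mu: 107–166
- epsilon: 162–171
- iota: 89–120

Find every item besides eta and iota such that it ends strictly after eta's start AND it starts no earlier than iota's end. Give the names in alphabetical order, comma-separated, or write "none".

Conditions: its end is strictly after eta's start (X.end > 77) AND its start is no earlier than iota's end (X.start >= 120).
epsilon: end 171 > 77? ✓; start 162 >= 120? ✓ → yes.
kappa: end 167 > 77? ✓; start 98 >= 120? ✗ → no.
mu: end 166 > 77? ✓; start 107 >= 120? ✗ → no.
zeta: end 167 > 77? ✓; start 159 >= 120? ✓ → yes.
Result: epsilon, zeta.

epsilon, zeta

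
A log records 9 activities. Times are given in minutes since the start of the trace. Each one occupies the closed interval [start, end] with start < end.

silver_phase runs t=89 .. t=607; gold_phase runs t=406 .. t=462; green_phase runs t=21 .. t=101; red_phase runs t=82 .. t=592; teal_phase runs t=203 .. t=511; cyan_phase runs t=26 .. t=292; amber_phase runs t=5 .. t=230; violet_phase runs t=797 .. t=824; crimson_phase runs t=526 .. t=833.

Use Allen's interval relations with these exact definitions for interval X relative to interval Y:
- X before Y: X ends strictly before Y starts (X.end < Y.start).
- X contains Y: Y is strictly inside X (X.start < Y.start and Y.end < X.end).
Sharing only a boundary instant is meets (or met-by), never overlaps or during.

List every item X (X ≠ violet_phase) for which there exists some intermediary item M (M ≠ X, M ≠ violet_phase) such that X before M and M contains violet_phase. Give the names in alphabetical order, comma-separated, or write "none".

amber_phase, cyan_phase, gold_phase, green_phase, teal_phase

Target violet_phase = [t=797, t=824].
Intermediaries M with M contains violet_phase: crimson_phase.
Via crimson_phase — items with X before crimson_phase: amber_phase, cyan_phase, gold_phase, green_phase, teal_phase.
Union: amber_phase, cyan_phase, gold_phase, green_phase, teal_phase.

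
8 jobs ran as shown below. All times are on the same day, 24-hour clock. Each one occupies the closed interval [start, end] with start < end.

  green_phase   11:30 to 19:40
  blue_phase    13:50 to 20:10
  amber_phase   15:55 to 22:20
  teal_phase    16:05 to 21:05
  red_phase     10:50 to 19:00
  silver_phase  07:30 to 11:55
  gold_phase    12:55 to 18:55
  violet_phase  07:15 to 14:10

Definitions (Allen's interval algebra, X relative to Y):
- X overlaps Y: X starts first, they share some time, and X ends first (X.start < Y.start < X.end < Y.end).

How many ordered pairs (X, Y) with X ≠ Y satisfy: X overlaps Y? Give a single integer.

Checking all 56 ordered pairs for relation 'overlaps'; matching pairs in alphabetical order:
(blue_phase, amber_phase): blue_phase overlaps amber_phase ✓
(blue_phase, teal_phase): blue_phase overlaps teal_phase ✓
(gold_phase, amber_phase): gold_phase overlaps amber_phase ✓
(gold_phase, blue_phase): gold_phase overlaps blue_phase ✓
(gold_phase, teal_phase): gold_phase overlaps teal_phase ✓
(green_phase, amber_phase): green_phase overlaps amber_phase ✓
(green_phase, blue_phase): green_phase overlaps blue_phase ✓
(green_phase, teal_phase): green_phase overlaps teal_phase ✓
(red_phase, amber_phase): red_phase overlaps amber_phase ✓
(red_phase, blue_phase): red_phase overlaps blue_phase ✓
(red_phase, green_phase): red_phase overlaps green_phase ✓
(red_phase, teal_phase): red_phase overlaps teal_phase ✓
(silver_phase, green_phase): silver_phase overlaps green_phase ✓
(silver_phase, red_phase): silver_phase overlaps red_phase ✓
(violet_phase, blue_phase): violet_phase overlaps blue_phase ✓
(violet_phase, gold_phase): violet_phase overlaps gold_phase ✓
(violet_phase, green_phase): violet_phase overlaps green_phase ✓
(violet_phase, red_phase): violet_phase overlaps red_phase ✓
Count: 18.

18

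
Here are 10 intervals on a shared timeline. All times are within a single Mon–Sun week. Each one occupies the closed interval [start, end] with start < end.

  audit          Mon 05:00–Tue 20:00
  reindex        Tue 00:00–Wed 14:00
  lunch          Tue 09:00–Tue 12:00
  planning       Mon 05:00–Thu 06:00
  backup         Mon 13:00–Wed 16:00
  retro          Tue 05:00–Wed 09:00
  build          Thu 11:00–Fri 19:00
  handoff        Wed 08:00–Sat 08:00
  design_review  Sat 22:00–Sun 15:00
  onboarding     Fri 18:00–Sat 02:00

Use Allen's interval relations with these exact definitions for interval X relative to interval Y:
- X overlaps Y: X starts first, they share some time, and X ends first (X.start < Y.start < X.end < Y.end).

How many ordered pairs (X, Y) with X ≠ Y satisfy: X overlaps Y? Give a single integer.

8

Checking all 90 ordered pairs for relation 'overlaps'; matching pairs in alphabetical order:
(audit, backup): audit overlaps backup ✓
(audit, reindex): audit overlaps reindex ✓
(audit, retro): audit overlaps retro ✓
(backup, handoff): backup overlaps handoff ✓
(build, onboarding): build overlaps onboarding ✓
(planning, handoff): planning overlaps handoff ✓
(reindex, handoff): reindex overlaps handoff ✓
(retro, handoff): retro overlaps handoff ✓
Count: 8.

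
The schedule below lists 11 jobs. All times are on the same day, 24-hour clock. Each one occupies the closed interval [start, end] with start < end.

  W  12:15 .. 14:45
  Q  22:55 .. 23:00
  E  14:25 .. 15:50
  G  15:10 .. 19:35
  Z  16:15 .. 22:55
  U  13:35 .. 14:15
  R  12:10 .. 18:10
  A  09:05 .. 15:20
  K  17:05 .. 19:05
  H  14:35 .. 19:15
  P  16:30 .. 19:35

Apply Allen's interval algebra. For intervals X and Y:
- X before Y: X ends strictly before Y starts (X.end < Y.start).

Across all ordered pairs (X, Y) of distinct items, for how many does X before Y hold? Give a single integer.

25

Checking all 110 ordered pairs for relation 'before'; matching pairs in alphabetical order:
(A, K): A before K ✓
(A, P): A before P ✓
(A, Q): A before Q ✓
(A, Z): A before Z ✓
(E, K): E before K ✓
(E, P): E before P ✓
(E, Q): E before Q ✓
(E, Z): E before Z ✓
(G, Q): G before Q ✓
(H, Q): H before Q ✓
(K, Q): K before Q ✓
(P, Q): P before Q ✓
(R, Q): R before Q ✓
(U, E): U before E ✓
(U, G): U before G ✓
(U, H): U before H ✓
(U, K): U before K ✓
(U, P): U before P ✓
(U, Q): U before Q ✓
(U, Z): U before Z ✓
(W, G): W before G ✓
(W, K): W before K ✓
(W, P): W before P ✓
(W, Q): W before Q ✓
... plus 1 further pairs not listed.
Count: 25.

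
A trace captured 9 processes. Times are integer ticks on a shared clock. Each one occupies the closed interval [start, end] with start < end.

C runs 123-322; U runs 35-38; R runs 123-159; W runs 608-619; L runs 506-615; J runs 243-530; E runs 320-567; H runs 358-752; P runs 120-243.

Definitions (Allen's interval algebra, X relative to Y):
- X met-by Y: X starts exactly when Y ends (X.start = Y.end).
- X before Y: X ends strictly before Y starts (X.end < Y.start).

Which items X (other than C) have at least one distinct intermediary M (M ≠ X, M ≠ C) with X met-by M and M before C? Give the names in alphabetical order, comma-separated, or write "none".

Target C = [123, 322].
Intermediaries M with M before C: U.
Via U — items with X met-by U: none.
Union: none.

none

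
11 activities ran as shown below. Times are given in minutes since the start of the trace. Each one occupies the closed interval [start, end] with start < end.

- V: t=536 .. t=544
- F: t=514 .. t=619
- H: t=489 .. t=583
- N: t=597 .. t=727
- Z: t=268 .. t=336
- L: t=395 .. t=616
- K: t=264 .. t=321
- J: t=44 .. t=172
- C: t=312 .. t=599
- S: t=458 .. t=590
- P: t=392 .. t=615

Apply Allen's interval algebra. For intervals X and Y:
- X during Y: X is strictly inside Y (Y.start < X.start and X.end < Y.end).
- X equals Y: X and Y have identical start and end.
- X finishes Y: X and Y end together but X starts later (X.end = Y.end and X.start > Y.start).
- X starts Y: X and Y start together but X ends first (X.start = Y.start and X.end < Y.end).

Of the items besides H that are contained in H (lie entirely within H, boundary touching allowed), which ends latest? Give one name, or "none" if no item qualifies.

Target H = [t=489, t=583].
C [t=312, t=599] → contains → excluded.
F [t=514, t=619] → overlapped-by → excluded.
J [t=44, t=172] → before → excluded.
K [t=264, t=321] → before → excluded.
L [t=395, t=616] → contains → excluded.
N [t=597, t=727] → after → excluded.
P [t=392, t=615] → contains → excluded.
S [t=458, t=590] → contains → excluded.
V [t=536, t=544] → during → candidate.
Z [t=268, t=336] → before → excluded.
Among candidates, latest end is t=544 → V.

V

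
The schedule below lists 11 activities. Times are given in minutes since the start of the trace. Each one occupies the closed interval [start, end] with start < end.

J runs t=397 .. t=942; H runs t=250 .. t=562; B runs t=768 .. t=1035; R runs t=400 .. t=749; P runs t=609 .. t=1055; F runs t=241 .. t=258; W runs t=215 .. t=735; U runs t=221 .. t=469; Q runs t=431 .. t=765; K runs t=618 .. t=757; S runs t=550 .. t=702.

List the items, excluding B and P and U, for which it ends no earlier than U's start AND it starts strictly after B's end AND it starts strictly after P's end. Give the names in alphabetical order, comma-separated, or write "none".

none

Conditions: its end is no earlier than U's start (X.end >= t=221) AND its start is strictly after B's end (X.start > t=1035) AND its start is strictly after P's end (X.start > t=1055).
F: end t=258 >= t=221? ✓; start t=241 > t=1035? ✗; start t=241 > t=1055? ✗ → no.
H: end t=562 >= t=221? ✓; start t=250 > t=1035? ✗; start t=250 > t=1055? ✗ → no.
J: end t=942 >= t=221? ✓; start t=397 > t=1035? ✗; start t=397 > t=1055? ✗ → no.
K: end t=757 >= t=221? ✓; start t=618 > t=1035? ✗; start t=618 > t=1055? ✗ → no.
Q: end t=765 >= t=221? ✓; start t=431 > t=1035? ✗; start t=431 > t=1055? ✗ → no.
R: end t=749 >= t=221? ✓; start t=400 > t=1035? ✗; start t=400 > t=1055? ✗ → no.
S: end t=702 >= t=221? ✓; start t=550 > t=1035? ✗; start t=550 > t=1055? ✗ → no.
W: end t=735 >= t=221? ✓; start t=215 > t=1035? ✗; start t=215 > t=1055? ✗ → no.
Result: none.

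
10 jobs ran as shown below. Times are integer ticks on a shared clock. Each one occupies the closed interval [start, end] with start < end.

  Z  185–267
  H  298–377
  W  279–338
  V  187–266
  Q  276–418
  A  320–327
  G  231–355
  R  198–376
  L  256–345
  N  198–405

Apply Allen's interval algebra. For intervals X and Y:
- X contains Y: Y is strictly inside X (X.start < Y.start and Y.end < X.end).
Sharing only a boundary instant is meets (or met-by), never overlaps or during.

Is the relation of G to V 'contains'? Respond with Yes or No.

No

G = [231, 355], V = [187, 266].
Actual relation of G to V: overlapped-by.
Asked whether 'contains' holds → No.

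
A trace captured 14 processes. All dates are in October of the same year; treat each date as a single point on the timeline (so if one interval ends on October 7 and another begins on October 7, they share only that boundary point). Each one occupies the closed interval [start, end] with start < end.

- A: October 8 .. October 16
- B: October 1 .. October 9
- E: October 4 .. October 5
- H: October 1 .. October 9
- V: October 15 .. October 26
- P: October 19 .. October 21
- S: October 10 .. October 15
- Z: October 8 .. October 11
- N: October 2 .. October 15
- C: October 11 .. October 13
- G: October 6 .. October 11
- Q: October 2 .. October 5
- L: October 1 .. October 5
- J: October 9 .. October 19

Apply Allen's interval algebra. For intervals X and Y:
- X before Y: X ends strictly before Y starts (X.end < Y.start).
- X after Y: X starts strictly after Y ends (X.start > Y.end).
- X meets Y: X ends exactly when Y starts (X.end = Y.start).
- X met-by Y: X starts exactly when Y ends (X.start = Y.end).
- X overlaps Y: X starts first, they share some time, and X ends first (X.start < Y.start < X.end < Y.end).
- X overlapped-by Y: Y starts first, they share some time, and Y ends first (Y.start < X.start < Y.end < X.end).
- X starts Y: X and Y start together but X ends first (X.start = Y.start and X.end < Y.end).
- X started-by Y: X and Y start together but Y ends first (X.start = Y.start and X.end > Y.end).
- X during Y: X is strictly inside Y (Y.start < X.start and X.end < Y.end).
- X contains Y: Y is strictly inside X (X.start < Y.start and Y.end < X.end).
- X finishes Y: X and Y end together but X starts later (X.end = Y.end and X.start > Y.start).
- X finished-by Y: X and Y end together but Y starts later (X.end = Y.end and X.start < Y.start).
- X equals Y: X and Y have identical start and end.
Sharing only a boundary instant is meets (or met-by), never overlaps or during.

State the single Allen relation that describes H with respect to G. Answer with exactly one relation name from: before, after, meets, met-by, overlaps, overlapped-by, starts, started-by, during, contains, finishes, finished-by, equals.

H = [October 1, October 9]; G = [October 6, October 11].
Compare endpoints: H.start < G.start, H.start < G.end, H.end > G.start, H.end < G.end.
That pattern is 'overlaps'.

overlaps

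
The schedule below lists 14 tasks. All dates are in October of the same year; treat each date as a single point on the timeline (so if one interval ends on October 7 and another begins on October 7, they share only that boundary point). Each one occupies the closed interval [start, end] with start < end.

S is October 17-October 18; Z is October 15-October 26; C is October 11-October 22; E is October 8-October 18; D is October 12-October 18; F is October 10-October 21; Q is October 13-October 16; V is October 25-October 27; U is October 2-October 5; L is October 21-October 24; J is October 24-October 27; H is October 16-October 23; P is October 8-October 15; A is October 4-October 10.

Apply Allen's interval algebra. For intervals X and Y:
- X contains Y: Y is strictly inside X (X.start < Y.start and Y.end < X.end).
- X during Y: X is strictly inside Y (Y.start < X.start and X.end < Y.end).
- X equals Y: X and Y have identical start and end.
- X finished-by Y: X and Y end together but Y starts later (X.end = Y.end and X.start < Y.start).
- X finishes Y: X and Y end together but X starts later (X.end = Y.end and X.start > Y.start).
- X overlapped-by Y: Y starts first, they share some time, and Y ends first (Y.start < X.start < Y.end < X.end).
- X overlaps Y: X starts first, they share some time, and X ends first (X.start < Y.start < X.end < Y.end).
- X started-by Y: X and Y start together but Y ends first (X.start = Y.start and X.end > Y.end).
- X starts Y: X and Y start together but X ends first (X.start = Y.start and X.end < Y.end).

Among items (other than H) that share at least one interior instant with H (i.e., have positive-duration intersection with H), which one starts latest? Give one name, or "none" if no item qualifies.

L

Target H = [October 16, October 23].
A [October 4, October 10] → before → excluded.
C [October 11, October 22] → overlaps → candidate.
D [October 12, October 18] → overlaps → candidate.
E [October 8, October 18] → overlaps → candidate.
F [October 10, October 21] → overlaps → candidate.
J [October 24, October 27] → after → excluded.
L [October 21, October 24] → overlapped-by → candidate.
P [October 8, October 15] → before → excluded.
Q [October 13, October 16] → meets → excluded.
S [October 17, October 18] → during → candidate.
U [October 2, October 5] → before → excluded.
V [October 25, October 27] → after → excluded.
Z [October 15, October 26] → contains → candidate.
Among candidates, latest start is October 21 → L.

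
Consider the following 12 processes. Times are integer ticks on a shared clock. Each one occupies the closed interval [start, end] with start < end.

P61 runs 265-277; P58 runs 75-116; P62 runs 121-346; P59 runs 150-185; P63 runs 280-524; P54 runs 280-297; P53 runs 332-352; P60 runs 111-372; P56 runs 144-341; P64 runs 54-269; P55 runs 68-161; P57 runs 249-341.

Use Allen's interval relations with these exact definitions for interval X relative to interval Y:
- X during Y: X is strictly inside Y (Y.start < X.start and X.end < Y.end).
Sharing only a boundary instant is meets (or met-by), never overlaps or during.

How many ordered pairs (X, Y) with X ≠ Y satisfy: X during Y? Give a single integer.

22

Checking all 132 ordered pairs for relation 'during'; matching pairs in alphabetical order:
(P53, P60): P53 during P60 ✓
(P53, P63): P53 during P63 ✓
(P54, P56): P54 during P56 ✓
(P54, P57): P54 during P57 ✓
(P54, P60): P54 during P60 ✓
(P54, P62): P54 during P62 ✓
(P55, P64): P55 during P64 ✓
(P56, P60): P56 during P60 ✓
(P56, P62): P56 during P62 ✓
(P57, P60): P57 during P60 ✓
(P57, P62): P57 during P62 ✓
(P58, P55): P58 during P55 ✓
(P58, P64): P58 during P64 ✓
(P59, P56): P59 during P56 ✓
(P59, P60): P59 during P60 ✓
(P59, P62): P59 during P62 ✓
(P59, P64): P59 during P64 ✓
(P61, P56): P61 during P56 ✓
(P61, P57): P61 during P57 ✓
(P61, P60): P61 during P60 ✓
(P61, P62): P61 during P62 ✓
(P62, P60): P62 during P60 ✓
Count: 22.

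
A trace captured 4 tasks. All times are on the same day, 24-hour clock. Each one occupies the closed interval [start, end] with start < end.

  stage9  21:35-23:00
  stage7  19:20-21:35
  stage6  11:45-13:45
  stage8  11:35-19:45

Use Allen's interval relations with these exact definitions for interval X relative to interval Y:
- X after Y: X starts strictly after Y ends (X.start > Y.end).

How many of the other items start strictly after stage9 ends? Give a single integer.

0

Target stage9 = [21:35, 23:00].
stage6 [11:45, 13:45] → before → no.
stage7 [19:20, 21:35] → meets → no.
stage8 [11:35, 19:45] → before → no.
Total: 0.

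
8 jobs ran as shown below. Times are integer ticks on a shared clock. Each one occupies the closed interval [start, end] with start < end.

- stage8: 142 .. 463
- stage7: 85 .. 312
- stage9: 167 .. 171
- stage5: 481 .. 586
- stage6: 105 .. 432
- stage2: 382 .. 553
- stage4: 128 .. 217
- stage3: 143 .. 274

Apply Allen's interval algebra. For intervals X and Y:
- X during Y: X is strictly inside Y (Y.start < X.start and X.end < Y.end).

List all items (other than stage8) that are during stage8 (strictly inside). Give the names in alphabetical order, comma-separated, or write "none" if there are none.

Target stage8 = [142, 463].
stage2 [382, 553] → overlapped-by → no.
stage3 [143, 274] → during → yes.
stage4 [128, 217] → overlaps → no.
stage5 [481, 586] → after → no.
stage6 [105, 432] → overlaps → no.
stage7 [85, 312] → overlaps → no.
stage9 [167, 171] → during → yes.
Result: stage3, stage9.

stage3, stage9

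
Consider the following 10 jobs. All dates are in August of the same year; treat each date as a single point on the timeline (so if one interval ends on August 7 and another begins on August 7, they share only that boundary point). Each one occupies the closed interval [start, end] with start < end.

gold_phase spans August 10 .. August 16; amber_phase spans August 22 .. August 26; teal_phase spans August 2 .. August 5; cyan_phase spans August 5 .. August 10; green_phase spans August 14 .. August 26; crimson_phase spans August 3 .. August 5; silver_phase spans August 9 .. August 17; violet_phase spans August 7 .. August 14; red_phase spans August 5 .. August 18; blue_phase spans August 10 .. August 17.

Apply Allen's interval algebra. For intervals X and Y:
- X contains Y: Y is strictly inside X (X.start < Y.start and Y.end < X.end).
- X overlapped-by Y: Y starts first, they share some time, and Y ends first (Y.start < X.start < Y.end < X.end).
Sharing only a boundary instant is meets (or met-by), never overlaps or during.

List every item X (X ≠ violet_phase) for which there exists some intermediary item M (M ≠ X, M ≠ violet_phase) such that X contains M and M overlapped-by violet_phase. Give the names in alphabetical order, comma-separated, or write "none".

Target violet_phase = [August 7, August 14].
Intermediaries M with M overlapped-by violet_phase: blue_phase, gold_phase, silver_phase.
Via blue_phase — items with X contains blue_phase: red_phase.
Via gold_phase — items with X contains gold_phase: red_phase, silver_phase.
Via silver_phase — items with X contains silver_phase: red_phase.
Union: red_phase, silver_phase.

red_phase, silver_phase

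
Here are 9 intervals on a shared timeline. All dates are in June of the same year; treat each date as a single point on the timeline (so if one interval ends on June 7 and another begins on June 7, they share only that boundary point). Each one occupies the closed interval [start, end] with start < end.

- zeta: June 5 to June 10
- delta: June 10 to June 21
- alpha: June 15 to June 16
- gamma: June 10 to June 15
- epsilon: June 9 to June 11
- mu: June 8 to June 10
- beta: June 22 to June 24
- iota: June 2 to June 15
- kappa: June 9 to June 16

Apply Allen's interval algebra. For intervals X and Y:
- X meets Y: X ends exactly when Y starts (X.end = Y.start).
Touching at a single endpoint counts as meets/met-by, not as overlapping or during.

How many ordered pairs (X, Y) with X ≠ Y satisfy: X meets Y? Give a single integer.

Checking all 72 ordered pairs for relation 'meets'; matching pairs in alphabetical order:
(gamma, alpha): gamma meets alpha ✓
(iota, alpha): iota meets alpha ✓
(mu, delta): mu meets delta ✓
(mu, gamma): mu meets gamma ✓
(zeta, delta): zeta meets delta ✓
(zeta, gamma): zeta meets gamma ✓
Count: 6.

6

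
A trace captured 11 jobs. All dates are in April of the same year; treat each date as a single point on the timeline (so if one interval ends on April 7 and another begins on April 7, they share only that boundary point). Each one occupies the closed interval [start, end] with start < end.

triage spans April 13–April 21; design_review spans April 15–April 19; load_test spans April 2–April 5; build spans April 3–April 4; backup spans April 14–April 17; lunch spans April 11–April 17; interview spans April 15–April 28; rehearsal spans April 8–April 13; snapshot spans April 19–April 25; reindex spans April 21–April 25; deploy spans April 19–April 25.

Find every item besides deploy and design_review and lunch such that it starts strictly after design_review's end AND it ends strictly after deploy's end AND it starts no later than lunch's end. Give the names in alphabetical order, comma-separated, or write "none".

none

Conditions: its start is strictly after design_review's end (X.start > April 19) AND its end is strictly after deploy's end (X.end > April 25) AND its start is no later than lunch's end (X.start <= April 17).
backup: start April 14 > April 19? ✗; end April 17 > April 25? ✗; start April 14 <= April 17? ✓ → no.
build: start April 3 > April 19? ✗; end April 4 > April 25? ✗; start April 3 <= April 17? ✓ → no.
interview: start April 15 > April 19? ✗; end April 28 > April 25? ✓; start April 15 <= April 17? ✓ → no.
load_test: start April 2 > April 19? ✗; end April 5 > April 25? ✗; start April 2 <= April 17? ✓ → no.
rehearsal: start April 8 > April 19? ✗; end April 13 > April 25? ✗; start April 8 <= April 17? ✓ → no.
reindex: start April 21 > April 19? ✓; end April 25 > April 25? ✗; start April 21 <= April 17? ✗ → no.
snapshot: start April 19 > April 19? ✗; end April 25 > April 25? ✗; start April 19 <= April 17? ✗ → no.
triage: start April 13 > April 19? ✗; end April 21 > April 25? ✗; start April 13 <= April 17? ✓ → no.
Result: none.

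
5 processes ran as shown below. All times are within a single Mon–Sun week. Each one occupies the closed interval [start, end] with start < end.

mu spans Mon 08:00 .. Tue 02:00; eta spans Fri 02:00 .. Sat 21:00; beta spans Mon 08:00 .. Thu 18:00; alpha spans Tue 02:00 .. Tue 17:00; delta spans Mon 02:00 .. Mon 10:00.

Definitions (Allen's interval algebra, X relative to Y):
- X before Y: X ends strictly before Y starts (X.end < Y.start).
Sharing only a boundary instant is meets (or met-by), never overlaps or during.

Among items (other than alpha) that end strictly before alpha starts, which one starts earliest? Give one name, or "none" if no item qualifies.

delta

Target alpha = [Tue 02:00, Tue 17:00].
beta [Mon 08:00, Thu 18:00] → contains → excluded.
delta [Mon 02:00, Mon 10:00] → before → candidate.
eta [Fri 02:00, Sat 21:00] → after → excluded.
mu [Mon 08:00, Tue 02:00] → meets → excluded.
Among candidates, earliest start is Mon 02:00 → delta.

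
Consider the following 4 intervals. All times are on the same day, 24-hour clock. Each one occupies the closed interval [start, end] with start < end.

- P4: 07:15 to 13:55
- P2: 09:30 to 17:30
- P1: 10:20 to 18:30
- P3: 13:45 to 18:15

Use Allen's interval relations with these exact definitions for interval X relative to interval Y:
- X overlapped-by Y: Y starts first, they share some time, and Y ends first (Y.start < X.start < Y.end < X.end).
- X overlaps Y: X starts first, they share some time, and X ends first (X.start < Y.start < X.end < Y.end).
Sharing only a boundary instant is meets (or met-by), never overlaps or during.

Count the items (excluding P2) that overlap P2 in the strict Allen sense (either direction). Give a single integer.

Target P2 = [09:30, 17:30].
P1 [10:20, 18:30] → overlapped-by → counts.
P3 [13:45, 18:15] → overlapped-by → counts.
P4 [07:15, 13:55] → overlaps → counts.
Total: 3.

3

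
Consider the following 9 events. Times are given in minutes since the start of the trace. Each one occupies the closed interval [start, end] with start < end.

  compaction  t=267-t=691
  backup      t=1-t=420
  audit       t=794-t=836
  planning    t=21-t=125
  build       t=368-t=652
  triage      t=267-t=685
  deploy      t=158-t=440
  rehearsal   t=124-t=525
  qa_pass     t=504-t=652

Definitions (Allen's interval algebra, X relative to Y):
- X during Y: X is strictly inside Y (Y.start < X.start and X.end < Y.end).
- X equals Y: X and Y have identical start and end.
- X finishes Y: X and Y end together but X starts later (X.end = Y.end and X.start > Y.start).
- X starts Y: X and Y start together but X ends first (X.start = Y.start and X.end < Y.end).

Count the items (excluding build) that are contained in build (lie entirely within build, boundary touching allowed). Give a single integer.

Target build = [t=368, t=652].
audit [t=794, t=836] → after → no.
backup [t=1, t=420] → overlaps → no.
compaction [t=267, t=691] → contains → no.
deploy [t=158, t=440] → overlaps → no.
planning [t=21, t=125] → before → no.
qa_pass [t=504, t=652] → finishes → counts.
rehearsal [t=124, t=525] → overlaps → no.
triage [t=267, t=685] → contains → no.
Total: 1.

1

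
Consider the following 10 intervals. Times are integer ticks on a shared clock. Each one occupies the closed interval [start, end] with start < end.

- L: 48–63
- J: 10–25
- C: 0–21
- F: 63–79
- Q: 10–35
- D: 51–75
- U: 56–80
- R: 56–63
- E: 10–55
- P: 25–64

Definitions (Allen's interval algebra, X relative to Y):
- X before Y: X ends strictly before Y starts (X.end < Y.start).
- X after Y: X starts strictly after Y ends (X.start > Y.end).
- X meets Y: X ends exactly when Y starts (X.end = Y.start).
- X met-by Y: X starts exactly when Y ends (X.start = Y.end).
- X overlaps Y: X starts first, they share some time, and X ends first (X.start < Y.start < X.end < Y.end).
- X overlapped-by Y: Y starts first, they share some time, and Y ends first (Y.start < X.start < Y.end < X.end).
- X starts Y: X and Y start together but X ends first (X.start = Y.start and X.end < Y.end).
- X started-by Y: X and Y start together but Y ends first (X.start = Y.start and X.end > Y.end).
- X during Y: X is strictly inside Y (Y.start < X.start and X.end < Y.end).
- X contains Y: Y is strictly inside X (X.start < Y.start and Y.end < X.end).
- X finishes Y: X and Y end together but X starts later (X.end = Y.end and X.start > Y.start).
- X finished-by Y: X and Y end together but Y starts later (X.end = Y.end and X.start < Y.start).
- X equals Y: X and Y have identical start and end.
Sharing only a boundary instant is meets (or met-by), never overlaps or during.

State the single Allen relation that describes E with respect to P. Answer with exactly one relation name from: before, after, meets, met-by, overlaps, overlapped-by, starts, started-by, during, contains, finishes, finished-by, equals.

overlaps

E = [10, 55]; P = [25, 64].
Compare endpoints: E.start < P.start, E.start < P.end, E.end > P.start, E.end < P.end.
That pattern is 'overlaps'.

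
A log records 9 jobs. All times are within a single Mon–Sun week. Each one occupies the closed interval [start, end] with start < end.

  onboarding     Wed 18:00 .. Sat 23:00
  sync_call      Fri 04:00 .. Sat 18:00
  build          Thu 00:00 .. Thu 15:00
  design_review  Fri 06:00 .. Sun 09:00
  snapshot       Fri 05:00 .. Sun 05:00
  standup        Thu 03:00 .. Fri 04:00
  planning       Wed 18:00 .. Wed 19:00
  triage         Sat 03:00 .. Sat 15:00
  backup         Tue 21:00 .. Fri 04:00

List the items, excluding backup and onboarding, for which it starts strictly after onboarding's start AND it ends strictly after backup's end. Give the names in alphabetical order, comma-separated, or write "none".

Conditions: its start is strictly after onboarding's start (X.start > Wed 18:00) AND its end is strictly after backup's end (X.end > Fri 04:00).
build: start Thu 00:00 > Wed 18:00? ✓; end Thu 15:00 > Fri 04:00? ✗ → no.
design_review: start Fri 06:00 > Wed 18:00? ✓; end Sun 09:00 > Fri 04:00? ✓ → yes.
planning: start Wed 18:00 > Wed 18:00? ✗; end Wed 19:00 > Fri 04:00? ✗ → no.
snapshot: start Fri 05:00 > Wed 18:00? ✓; end Sun 05:00 > Fri 04:00? ✓ → yes.
standup: start Thu 03:00 > Wed 18:00? ✓; end Fri 04:00 > Fri 04:00? ✗ → no.
sync_call: start Fri 04:00 > Wed 18:00? ✓; end Sat 18:00 > Fri 04:00? ✓ → yes.
triage: start Sat 03:00 > Wed 18:00? ✓; end Sat 15:00 > Fri 04:00? ✓ → yes.
Result: design_review, snapshot, sync_call, triage.

design_review, snapshot, sync_call, triage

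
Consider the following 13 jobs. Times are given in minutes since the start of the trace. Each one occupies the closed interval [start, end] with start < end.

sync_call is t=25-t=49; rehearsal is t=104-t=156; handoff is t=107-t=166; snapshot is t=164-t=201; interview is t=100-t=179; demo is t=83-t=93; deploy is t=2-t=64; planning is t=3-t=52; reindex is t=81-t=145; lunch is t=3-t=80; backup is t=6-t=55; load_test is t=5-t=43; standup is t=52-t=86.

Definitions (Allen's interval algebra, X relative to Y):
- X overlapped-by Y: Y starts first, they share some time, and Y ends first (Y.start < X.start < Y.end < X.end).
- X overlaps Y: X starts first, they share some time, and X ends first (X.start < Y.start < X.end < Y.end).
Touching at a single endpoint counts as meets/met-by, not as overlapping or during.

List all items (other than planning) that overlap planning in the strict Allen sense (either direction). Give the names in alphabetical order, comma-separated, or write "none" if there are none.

backup

Target planning = [t=3, t=52].
backup [t=6, t=55] → overlapped-by → yes.
demo [t=83, t=93] → after → no.
deploy [t=2, t=64] → contains → no.
handoff [t=107, t=166] → after → no.
interview [t=100, t=179] → after → no.
load_test [t=5, t=43] → during → no.
lunch [t=3, t=80] → started-by → no.
rehearsal [t=104, t=156] → after → no.
reindex [t=81, t=145] → after → no.
snapshot [t=164, t=201] → after → no.
standup [t=52, t=86] → met-by → no.
sync_call [t=25, t=49] → during → no.
Result: backup.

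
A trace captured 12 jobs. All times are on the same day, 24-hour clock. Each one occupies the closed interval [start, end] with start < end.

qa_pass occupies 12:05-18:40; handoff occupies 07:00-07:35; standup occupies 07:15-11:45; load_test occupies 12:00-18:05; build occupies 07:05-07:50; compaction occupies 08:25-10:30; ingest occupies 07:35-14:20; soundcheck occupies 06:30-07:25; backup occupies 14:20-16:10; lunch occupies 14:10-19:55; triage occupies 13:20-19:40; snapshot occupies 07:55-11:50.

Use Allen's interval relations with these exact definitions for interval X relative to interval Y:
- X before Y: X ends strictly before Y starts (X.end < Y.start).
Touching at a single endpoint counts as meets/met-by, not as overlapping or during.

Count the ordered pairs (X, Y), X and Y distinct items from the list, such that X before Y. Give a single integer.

Checking all 132 ordered pairs for relation 'before'; matching pairs in alphabetical order:
(build, backup): build before backup ✓
(build, compaction): build before compaction ✓
(build, load_test): build before load_test ✓
(build, lunch): build before lunch ✓
(build, qa_pass): build before qa_pass ✓
(build, snapshot): build before snapshot ✓
(build, triage): build before triage ✓
(compaction, backup): compaction before backup ✓
(compaction, load_test): compaction before load_test ✓
(compaction, lunch): compaction before lunch ✓
(compaction, qa_pass): compaction before qa_pass ✓
(compaction, triage): compaction before triage ✓
(handoff, backup): handoff before backup ✓
(handoff, compaction): handoff before compaction ✓
(handoff, load_test): handoff before load_test ✓
(handoff, lunch): handoff before lunch ✓
(handoff, qa_pass): handoff before qa_pass ✓
(handoff, snapshot): handoff before snapshot ✓
(handoff, triage): handoff before triage ✓
(snapshot, backup): snapshot before backup ✓
(snapshot, load_test): snapshot before load_test ✓
(snapshot, lunch): snapshot before lunch ✓
(snapshot, qa_pass): snapshot before qa_pass ✓
(snapshot, triage): snapshot before triage ✓
... plus 13 further pairs not listed.
Count: 37.

37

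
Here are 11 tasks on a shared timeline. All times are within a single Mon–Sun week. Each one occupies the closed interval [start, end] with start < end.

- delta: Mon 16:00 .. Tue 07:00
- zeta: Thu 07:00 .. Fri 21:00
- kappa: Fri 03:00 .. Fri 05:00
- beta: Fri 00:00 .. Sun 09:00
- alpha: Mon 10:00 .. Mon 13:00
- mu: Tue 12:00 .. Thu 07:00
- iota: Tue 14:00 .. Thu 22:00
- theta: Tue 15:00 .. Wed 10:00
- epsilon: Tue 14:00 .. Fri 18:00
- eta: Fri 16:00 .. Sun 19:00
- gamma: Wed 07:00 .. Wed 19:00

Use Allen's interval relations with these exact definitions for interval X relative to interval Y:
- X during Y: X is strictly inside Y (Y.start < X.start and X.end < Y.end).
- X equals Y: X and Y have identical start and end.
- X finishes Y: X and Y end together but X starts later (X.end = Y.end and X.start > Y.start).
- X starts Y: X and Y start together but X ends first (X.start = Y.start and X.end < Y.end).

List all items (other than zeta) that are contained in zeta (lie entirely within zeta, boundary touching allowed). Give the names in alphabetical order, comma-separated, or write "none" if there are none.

kappa

Target zeta = [Thu 07:00, Fri 21:00].
alpha [Mon 10:00, Mon 13:00] → before → no.
beta [Fri 00:00, Sun 09:00] → overlapped-by → no.
delta [Mon 16:00, Tue 07:00] → before → no.
epsilon [Tue 14:00, Fri 18:00] → overlaps → no.
eta [Fri 16:00, Sun 19:00] → overlapped-by → no.
gamma [Wed 07:00, Wed 19:00] → before → no.
iota [Tue 14:00, Thu 22:00] → overlaps → no.
kappa [Fri 03:00, Fri 05:00] → during → yes.
mu [Tue 12:00, Thu 07:00] → meets → no.
theta [Tue 15:00, Wed 10:00] → before → no.
Result: kappa.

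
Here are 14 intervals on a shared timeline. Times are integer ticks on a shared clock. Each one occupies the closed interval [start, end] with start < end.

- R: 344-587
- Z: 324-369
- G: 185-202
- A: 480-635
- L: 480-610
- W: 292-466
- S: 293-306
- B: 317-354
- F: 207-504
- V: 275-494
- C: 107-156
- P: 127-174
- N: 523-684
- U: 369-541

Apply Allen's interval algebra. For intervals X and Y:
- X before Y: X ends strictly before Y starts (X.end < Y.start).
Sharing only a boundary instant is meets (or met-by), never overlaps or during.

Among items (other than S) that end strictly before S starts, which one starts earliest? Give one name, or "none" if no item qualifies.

Target S = [293, 306].
A [480, 635] → after → excluded.
B [317, 354] → after → excluded.
C [107, 156] → before → candidate.
F [207, 504] → contains → excluded.
G [185, 202] → before → candidate.
L [480, 610] → after → excluded.
N [523, 684] → after → excluded.
P [127, 174] → before → candidate.
R [344, 587] → after → excluded.
U [369, 541] → after → excluded.
V [275, 494] → contains → excluded.
W [292, 466] → contains → excluded.
Z [324, 369] → after → excluded.
Among candidates, earliest start is 107 → C.

C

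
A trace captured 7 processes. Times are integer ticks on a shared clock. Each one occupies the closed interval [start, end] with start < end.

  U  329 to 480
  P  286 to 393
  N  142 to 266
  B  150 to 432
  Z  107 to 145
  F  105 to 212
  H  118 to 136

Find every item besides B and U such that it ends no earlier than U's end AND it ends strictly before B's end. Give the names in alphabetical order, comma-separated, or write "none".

Conditions: its end is no earlier than U's end (X.end >= 480) AND its end is strictly before B's end (X.end < 432).
F: end 212 >= 480? ✗; end 212 < 432? ✓ → no.
H: end 136 >= 480? ✗; end 136 < 432? ✓ → no.
N: end 266 >= 480? ✗; end 266 < 432? ✓ → no.
P: end 393 >= 480? ✗; end 393 < 432? ✓ → no.
Z: end 145 >= 480? ✗; end 145 < 432? ✓ → no.
Result: none.

none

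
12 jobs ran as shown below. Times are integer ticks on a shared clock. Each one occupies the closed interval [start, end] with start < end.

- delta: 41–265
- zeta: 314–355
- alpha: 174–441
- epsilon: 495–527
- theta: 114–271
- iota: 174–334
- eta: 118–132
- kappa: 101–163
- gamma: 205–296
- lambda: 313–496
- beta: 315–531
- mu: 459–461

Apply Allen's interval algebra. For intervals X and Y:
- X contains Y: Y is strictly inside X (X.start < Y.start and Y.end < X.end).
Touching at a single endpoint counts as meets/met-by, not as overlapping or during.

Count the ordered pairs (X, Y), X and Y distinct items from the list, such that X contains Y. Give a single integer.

Checking all 132 ordered pairs for relation 'contains'; matching pairs in alphabetical order:
(alpha, gamma): alpha contains gamma ✓
(alpha, zeta): alpha contains zeta ✓
(beta, epsilon): beta contains epsilon ✓
(beta, mu): beta contains mu ✓
(delta, eta): delta contains eta ✓
(delta, kappa): delta contains kappa ✓
(iota, gamma): iota contains gamma ✓
(kappa, eta): kappa contains eta ✓
(lambda, mu): lambda contains mu ✓
(lambda, zeta): lambda contains zeta ✓
(theta, eta): theta contains eta ✓
Count: 11.

11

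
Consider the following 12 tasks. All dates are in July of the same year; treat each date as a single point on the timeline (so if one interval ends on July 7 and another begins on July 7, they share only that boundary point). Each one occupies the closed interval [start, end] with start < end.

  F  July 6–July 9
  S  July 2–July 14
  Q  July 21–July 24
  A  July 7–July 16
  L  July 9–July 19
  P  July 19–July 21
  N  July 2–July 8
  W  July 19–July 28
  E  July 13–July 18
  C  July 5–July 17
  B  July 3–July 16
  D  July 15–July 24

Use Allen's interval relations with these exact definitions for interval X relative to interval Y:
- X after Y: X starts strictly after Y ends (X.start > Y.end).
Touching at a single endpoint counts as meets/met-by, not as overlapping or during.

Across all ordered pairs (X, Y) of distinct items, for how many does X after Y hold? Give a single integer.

28

Checking all 132 ordered pairs for relation 'after'; matching pairs in alphabetical order:
(D, F): D after F ✓
(D, N): D after N ✓
(D, S): D after S ✓
(E, F): E after F ✓
(E, N): E after N ✓
(L, N): L after N ✓
(P, A): P after A ✓
(P, B): P after B ✓
(P, C): P after C ✓
(P, E): P after E ✓
(P, F): P after F ✓
(P, N): P after N ✓
(P, S): P after S ✓
(Q, A): Q after A ✓
(Q, B): Q after B ✓
(Q, C): Q after C ✓
(Q, E): Q after E ✓
(Q, F): Q after F ✓
(Q, L): Q after L ✓
(Q, N): Q after N ✓
(Q, S): Q after S ✓
(W, A): W after A ✓
(W, B): W after B ✓
(W, C): W after C ✓
... plus 4 further pairs not listed.
Count: 28.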